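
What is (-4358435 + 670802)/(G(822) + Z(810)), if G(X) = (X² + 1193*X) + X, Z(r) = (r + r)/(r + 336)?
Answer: -26086589/11722826 ≈ -2.2253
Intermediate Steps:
Z(r) = 2*r/(336 + r) (Z(r) = (2*r)/(336 + r) = 2*r/(336 + r))
G(X) = X² + 1194*X
(-4358435 + 670802)/(G(822) + Z(810)) = (-4358435 + 670802)/(822*(1194 + 822) + 2*810/(336 + 810)) = -3687633/(822*2016 + 2*810/1146) = -3687633/(1657152 + 2*810*(1/1146)) = -3687633/(1657152 + 270/191) = -3687633/316516302/191 = -3687633*191/316516302 = -26086589/11722826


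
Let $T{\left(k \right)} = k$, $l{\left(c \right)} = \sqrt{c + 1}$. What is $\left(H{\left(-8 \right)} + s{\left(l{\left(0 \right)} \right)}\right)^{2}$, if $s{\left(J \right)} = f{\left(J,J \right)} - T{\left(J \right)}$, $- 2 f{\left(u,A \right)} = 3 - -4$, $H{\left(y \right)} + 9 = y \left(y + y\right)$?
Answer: $\frac{52441}{4} \approx 13110.0$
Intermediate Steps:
$l{\left(c \right)} = \sqrt{1 + c}$
$H{\left(y \right)} = -9 + 2 y^{2}$ ($H{\left(y \right)} = -9 + y \left(y + y\right) = -9 + y 2 y = -9 + 2 y^{2}$)
$f{\left(u,A \right)} = - \frac{7}{2}$ ($f{\left(u,A \right)} = - \frac{3 - -4}{2} = - \frac{3 + 4}{2} = \left(- \frac{1}{2}\right) 7 = - \frac{7}{2}$)
$s{\left(J \right)} = - \frac{7}{2} - J$
$\left(H{\left(-8 \right)} + s{\left(l{\left(0 \right)} \right)}\right)^{2} = \left(\left(-9 + 2 \left(-8\right)^{2}\right) - \left(\frac{7}{2} + \sqrt{1 + 0}\right)\right)^{2} = \left(\left(-9 + 2 \cdot 64\right) - \left(\frac{7}{2} + \sqrt{1}\right)\right)^{2} = \left(\left(-9 + 128\right) - \frac{9}{2}\right)^{2} = \left(119 - \frac{9}{2}\right)^{2} = \left(\frac{229}{2}\right)^{2} = \frac{52441}{4}$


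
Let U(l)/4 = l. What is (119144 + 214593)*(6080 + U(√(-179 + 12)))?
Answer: 2029120960 + 1334948*I*√167 ≈ 2.0291e+9 + 1.7251e+7*I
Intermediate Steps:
U(l) = 4*l
(119144 + 214593)*(6080 + U(√(-179 + 12))) = (119144 + 214593)*(6080 + 4*√(-179 + 12)) = 333737*(6080 + 4*√(-167)) = 333737*(6080 + 4*(I*√167)) = 333737*(6080 + 4*I*√167) = 2029120960 + 1334948*I*√167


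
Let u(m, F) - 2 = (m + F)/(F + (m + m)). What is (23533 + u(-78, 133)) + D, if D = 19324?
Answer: 985702/23 ≈ 42857.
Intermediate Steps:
u(m, F) = 2 + (F + m)/(F + 2*m) (u(m, F) = 2 + (m + F)/(F + (m + m)) = 2 + (F + m)/(F + 2*m))
(23533 + u(-78, 133)) + D = (23533 + (3*133 + 5*(-78))/(133 + 2*(-78))) + 19324 = (23533 + (399 - 390)/(133 - 156)) + 19324 = (23533 + 9/(-23)) + 19324 = (23533 - 1/23*9) + 19324 = (23533 - 9/23) + 19324 = 541250/23 + 19324 = 985702/23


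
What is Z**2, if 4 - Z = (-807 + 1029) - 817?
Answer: 358801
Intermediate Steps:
Z = 599 (Z = 4 - ((-807 + 1029) - 817) = 4 - (222 - 817) = 4 - 1*(-595) = 4 + 595 = 599)
Z**2 = 599**2 = 358801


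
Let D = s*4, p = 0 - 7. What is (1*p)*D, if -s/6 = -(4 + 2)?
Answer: -1008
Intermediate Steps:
p = -7
s = 36 (s = -(-6)*(4 + 2) = -(-6)*6 = -6*(-6) = 36)
D = 144 (D = 36*4 = 144)
(1*p)*D = (1*(-7))*144 = -7*144 = -1008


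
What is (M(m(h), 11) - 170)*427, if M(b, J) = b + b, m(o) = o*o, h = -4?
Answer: -58926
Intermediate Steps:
m(o) = o²
M(b, J) = 2*b
(M(m(h), 11) - 170)*427 = (2*(-4)² - 170)*427 = (2*16 - 170)*427 = (32 - 170)*427 = -138*427 = -58926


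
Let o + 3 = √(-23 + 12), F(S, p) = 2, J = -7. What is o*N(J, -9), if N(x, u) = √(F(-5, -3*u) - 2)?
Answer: 0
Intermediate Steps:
N(x, u) = 0 (N(x, u) = √(2 - 2) = √0 = 0)
o = -3 + I*√11 (o = -3 + √(-23 + 12) = -3 + √(-11) = -3 + I*√11 ≈ -3.0 + 3.3166*I)
o*N(J, -9) = (-3 + I*√11)*0 = 0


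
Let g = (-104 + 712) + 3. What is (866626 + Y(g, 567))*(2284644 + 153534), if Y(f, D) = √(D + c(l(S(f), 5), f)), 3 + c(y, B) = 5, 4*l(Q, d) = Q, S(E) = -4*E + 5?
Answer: 2112988447428 + 2438178*√569 ≈ 2.1130e+12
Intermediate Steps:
g = 611 (g = 608 + 3 = 611)
S(E) = 5 - 4*E
l(Q, d) = Q/4
c(y, B) = 2 (c(y, B) = -3 + 5 = 2)
Y(f, D) = √(2 + D) (Y(f, D) = √(D + 2) = √(2 + D))
(866626 + Y(g, 567))*(2284644 + 153534) = (866626 + √(2 + 567))*(2284644 + 153534) = (866626 + √569)*2438178 = 2112988447428 + 2438178*√569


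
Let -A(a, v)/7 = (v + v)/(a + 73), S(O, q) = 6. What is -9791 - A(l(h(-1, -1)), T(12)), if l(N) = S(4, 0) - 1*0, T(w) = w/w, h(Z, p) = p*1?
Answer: -773475/79 ≈ -9790.8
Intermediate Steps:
h(Z, p) = p
T(w) = 1
l(N) = 6 (l(N) = 6 - 1*0 = 6 + 0 = 6)
A(a, v) = -14*v/(73 + a) (A(a, v) = -7*(v + v)/(a + 73) = -7*2*v/(73 + a) = -14*v/(73 + a))
-9791 - A(l(h(-1, -1)), T(12)) = -9791 - (-14)/(73 + 6) = -9791 - (-14)/79 = -9791 - 1*(-14/79) = -9791 + 14/79 = -773475/79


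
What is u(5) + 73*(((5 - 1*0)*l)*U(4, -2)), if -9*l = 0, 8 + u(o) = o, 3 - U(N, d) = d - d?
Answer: -3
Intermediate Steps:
U(N, d) = 3 (U(N, d) = 3 - (d - d) = 3 - 1*0 = 3 + 0 = 3)
u(o) = -8 + o
l = 0 (l = -⅑*0 = 0)
u(5) + 73*(((5 - 1*0)*l)*U(4, -2)) = (-8 + 5) + 73*(((5 - 1*0)*0)*3) = -3 + 73*(((5 + 0)*0)*3) = -3 + 73*((5*0)*3) = -3 + 73*(0*3) = -3 + 73*0 = -3 + 0 = -3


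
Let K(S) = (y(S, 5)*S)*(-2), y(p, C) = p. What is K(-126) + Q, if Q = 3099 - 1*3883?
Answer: -32536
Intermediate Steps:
K(S) = -2*S² (K(S) = (S*S)*(-2) = S²*(-2) = -2*S²)
Q = -784 (Q = 3099 - 3883 = -784)
K(-126) + Q = -2*(-126)² - 784 = -2*15876 - 784 = -31752 - 784 = -32536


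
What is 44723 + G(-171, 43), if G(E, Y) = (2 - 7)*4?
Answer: 44703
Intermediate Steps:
G(E, Y) = -20 (G(E, Y) = -5*4 = -20)
44723 + G(-171, 43) = 44723 - 20 = 44703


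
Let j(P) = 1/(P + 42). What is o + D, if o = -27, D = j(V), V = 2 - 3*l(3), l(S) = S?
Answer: -944/35 ≈ -26.971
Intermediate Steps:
V = -7 (V = 2 - 3*3 = 2 - 9 = -7)
j(P) = 1/(42 + P)
D = 1/35 (D = 1/(42 - 7) = 1/35 ≈ 0.028571)
o + D = -27 + 1/35 = -944/35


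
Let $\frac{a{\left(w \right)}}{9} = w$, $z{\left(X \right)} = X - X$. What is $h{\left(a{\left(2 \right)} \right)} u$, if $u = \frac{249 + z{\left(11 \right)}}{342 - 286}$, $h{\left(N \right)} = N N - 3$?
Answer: $\frac{79929}{56} \approx 1427.3$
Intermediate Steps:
$z{\left(X \right)} = 0$
$a{\left(w \right)} = 9 w$
$h{\left(N \right)} = -3 + N^{2}$ ($h{\left(N \right)} = N^{2} - 3 = -3 + N^{2}$)
$u = \frac{249}{56}$ ($u = \frac{249 + 0}{342 - 286} = \frac{249}{56} \approx 4.4464$)
$h{\left(a{\left(2 \right)} \right)} u = \left(-3 + \left(9 \cdot 2\right)^{2}\right) \frac{249}{56} = \left(-3 + 18^{2}\right) \frac{249}{56} = \left(-3 + 324\right) \frac{249}{56} = 321 \cdot \frac{249}{56} = \frac{79929}{56}$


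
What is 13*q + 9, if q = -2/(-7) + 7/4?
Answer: 993/28 ≈ 35.464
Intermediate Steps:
q = 57/28 (q = -2*(-1/7) + 7*(1/4) = 2/7 + 7/4 = 57/28 ≈ 2.0357)
13*q + 9 = 13*(57/28) + 9 = 741/28 + 9 = 993/28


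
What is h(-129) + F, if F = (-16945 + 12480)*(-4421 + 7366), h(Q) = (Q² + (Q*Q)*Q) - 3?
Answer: -15279476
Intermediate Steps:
h(Q) = -3 + Q² + Q³ (h(Q) = (Q² + Q²*Q) - 3 = (Q² + Q³) - 3 = -3 + Q² + Q³)
F = -13149425 (F = -4465*2945 = -13149425)
h(-129) + F = (-3 + (-129)² + (-129)³) - 13149425 = (-3 + 16641 - 2146689) - 13149425 = -2130051 - 13149425 = -15279476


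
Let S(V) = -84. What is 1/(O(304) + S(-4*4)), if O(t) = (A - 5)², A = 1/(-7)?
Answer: -49/2820 ≈ -0.017376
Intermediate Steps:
A = -⅐ ≈ -0.14286
O(t) = 1296/49 (O(t) = (-⅐ - 5)² = (-36/7)² = 1296/49)
1/(O(304) + S(-4*4)) = 1/(1296/49 - 84) = 1/(-2820/49) = -49/2820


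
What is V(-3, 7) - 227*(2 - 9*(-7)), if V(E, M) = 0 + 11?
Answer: -14744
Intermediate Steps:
V(E, M) = 11
V(-3, 7) - 227*(2 - 9*(-7)) = 11 - 227*(2 - 9*(-7)) = 11 - 227*(2 + 63) = 11 - 227*65 = 11 - 14755 = -14744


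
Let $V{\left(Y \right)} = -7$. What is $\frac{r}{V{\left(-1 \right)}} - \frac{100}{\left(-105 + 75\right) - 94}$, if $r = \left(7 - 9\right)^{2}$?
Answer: $\frac{51}{217} \approx 0.23502$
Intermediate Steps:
$r = 4$ ($r = \left(-2\right)^{2} = 4$)
$\frac{r}{V{\left(-1 \right)}} - \frac{100}{\left(-105 + 75\right) - 94} = \frac{4}{-7} - \frac{100}{\left(-105 + 75\right) - 94} = 4 \left(- \frac{1}{7}\right) - \frac{100}{-30 - 94} = - \frac{4}{7} - \frac{100}{-124} = - \frac{4}{7} - - \frac{25}{31} = - \frac{4}{7} + \frac{25}{31} = \frac{51}{217}$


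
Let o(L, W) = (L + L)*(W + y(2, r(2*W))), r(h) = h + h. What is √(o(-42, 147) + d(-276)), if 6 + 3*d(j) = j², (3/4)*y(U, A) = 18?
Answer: √11026 ≈ 105.00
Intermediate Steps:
r(h) = 2*h
y(U, A) = 24 (y(U, A) = (4/3)*18 = 24)
d(j) = -2 + j²/3
o(L, W) = 2*L*(24 + W) (o(L, W) = (L + L)*(W + 24) = (2*L)*(24 + W) = 2*L*(24 + W))
√(o(-42, 147) + d(-276)) = √(2*(-42)*(24 + 147) + (-2 + (⅓)*(-276)²)) = √(2*(-42)*171 + (-2 + (⅓)*76176)) = √(-14364 + (-2 + 25392)) = √(-14364 + 25390) = √11026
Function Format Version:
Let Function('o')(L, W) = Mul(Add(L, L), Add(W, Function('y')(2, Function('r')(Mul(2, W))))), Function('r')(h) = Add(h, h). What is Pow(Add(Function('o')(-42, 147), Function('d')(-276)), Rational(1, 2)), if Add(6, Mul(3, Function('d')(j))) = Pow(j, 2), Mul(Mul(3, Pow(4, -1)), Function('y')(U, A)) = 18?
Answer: Pow(11026, Rational(1, 2)) ≈ 105.00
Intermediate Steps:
Function('r')(h) = Mul(2, h)
Function('y')(U, A) = 24 (Function('y')(U, A) = Mul(Rational(4, 3), 18) = 24)
Function('d')(j) = Add(-2, Mul(Rational(1, 3), Pow(j, 2)))
Function('o')(L, W) = Mul(2, L, Add(24, W)) (Function('o')(L, W) = Mul(Add(L, L), Add(W, 24)) = Mul(Mul(2, L), Add(24, W)) = Mul(2, L, Add(24, W)))
Pow(Add(Function('o')(-42, 147), Function('d')(-276)), Rational(1, 2)) = Pow(Add(Mul(2, -42, Add(24, 147)), Add(-2, Mul(Rational(1, 3), Pow(-276, 2)))), Rational(1, 2)) = Pow(Add(Mul(2, -42, 171), Add(-2, Mul(Rational(1, 3), 76176))), Rational(1, 2)) = Pow(Add(-14364, Add(-2, 25392)), Rational(1, 2)) = Pow(Add(-14364, 25390), Rational(1, 2)) = Pow(11026, Rational(1, 2))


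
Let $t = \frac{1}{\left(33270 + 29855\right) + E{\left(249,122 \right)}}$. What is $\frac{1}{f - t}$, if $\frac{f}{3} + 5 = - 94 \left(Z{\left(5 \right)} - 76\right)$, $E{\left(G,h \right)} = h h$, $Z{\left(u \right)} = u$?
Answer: $\frac{78009}{1560726062} \approx 4.9983 \cdot 10^{-5}$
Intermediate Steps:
$E{\left(G,h \right)} = h^{2}$
$t = \frac{1}{78009}$ ($t = \frac{1}{\left(33270 + 29855\right) + 122^{2}} = \frac{1}{63125 + 14884} = \frac{1}{78009} \approx 1.2819 \cdot 10^{-5}$)
$f = 20007$ ($f = -15 + 3 \left(- 94 \left(5 - 76\right)\right) = -15 + 3 \left(\left(-94\right) \left(-71\right)\right) = -15 + 3 \cdot 6674 = -15 + 20022 = 20007$)
$\frac{1}{f - t} = \frac{1}{20007 - \frac{1}{78009}} = \frac{1}{\frac{1560726062}{78009}} = \frac{78009}{1560726062}$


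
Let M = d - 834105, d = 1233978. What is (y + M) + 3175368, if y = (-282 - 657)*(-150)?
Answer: 3716091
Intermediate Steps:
y = 140850 (y = -939*(-150) = 140850)
M = 399873 (M = 1233978 - 834105 = 399873)
(y + M) + 3175368 = (140850 + 399873) + 3175368 = 540723 + 3175368 = 3716091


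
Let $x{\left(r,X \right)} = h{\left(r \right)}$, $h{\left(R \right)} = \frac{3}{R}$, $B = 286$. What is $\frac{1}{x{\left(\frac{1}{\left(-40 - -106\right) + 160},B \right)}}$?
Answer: $\frac{1}{678} \approx 0.0014749$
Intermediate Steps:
$x{\left(r,X \right)} = \frac{3}{r}$
$\frac{1}{x{\left(\frac{1}{\left(-40 - -106\right) + 160},B \right)}} = \frac{1}{3 \frac{1}{\frac{1}{\left(-40 - -106\right) + 160}}} = \frac{1}{3 \frac{1}{\frac{1}{\left(-40 + 106\right) + 160}}} = \frac{1}{3 \frac{1}{\frac{1}{66 + 160}}} = \frac{1}{3 \frac{1}{\frac{1}{226}}} = \frac{1}{3 \cdot 226} = \frac{1}{678}$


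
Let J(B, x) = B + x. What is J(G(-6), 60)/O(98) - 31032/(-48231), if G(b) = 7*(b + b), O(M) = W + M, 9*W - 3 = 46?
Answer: 2052544/4989229 ≈ 0.41140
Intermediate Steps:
W = 49/9 (W = ⅓ + (⅑)*46 = ⅓ + 46/9 = 49/9 ≈ 5.4444)
O(M) = 49/9 + M
G(b) = 14*b (G(b) = 7*(2*b) = 14*b)
J(G(-6), 60)/O(98) - 31032/(-48231) = (14*(-6) + 60)/(49/9 + 98) - 31032/(-48231) = (-84 + 60)/(931/9) - 31032*(-1/48231) = -24*9/931 + 3448/5359 = -216/931 + 3448/5359 = 2052544/4989229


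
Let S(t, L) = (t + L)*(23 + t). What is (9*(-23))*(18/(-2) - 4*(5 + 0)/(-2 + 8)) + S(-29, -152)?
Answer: 3639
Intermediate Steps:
S(t, L) = (23 + t)*(L + t) (S(t, L) = (L + t)*(23 + t) = (23 + t)*(L + t))
(9*(-23))*(18/(-2) - 4*(5 + 0)/(-2 + 8)) + S(-29, -152) = (9*(-23))*(18/(-2) - 4*(5 + 0)/(-2 + 8)) + ((-29)² + 23*(-152) + 23*(-29) - 152*(-29)) = -207*(18*(-½) - 4/(6/5)) + (841 - 3496 - 667 + 4408) = -207*(-9 - 4/(6*(⅕))) + 1086 = -207*(-9 - 4/6/5) + 1086 = -207*(-9 - 4*⅚) + 1086 = -207*(-9 - 10/3) + 1086 = -207*(-37/3) + 1086 = 2553 + 1086 = 3639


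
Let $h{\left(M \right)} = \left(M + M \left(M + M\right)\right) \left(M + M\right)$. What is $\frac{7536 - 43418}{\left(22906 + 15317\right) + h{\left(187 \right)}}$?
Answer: $- \frac{5126}{3752139} \approx -0.0013662$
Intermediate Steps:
$h{\left(M \right)} = 2 M \left(M + 2 M^{2}\right)$ ($h{\left(M \right)} = \left(M + M 2 M\right) 2 M = \left(M + 2 M^{2}\right) 2 M = 2 M \left(M + 2 M^{2}\right)$)
$\frac{7536 - 43418}{\left(22906 + 15317\right) + h{\left(187 \right)}} = \frac{7536 - 43418}{\left(22906 + 15317\right) + 187^{2} \left(2 + 4 \cdot 187\right)} = - \frac{35882}{38223 + 34969 \left(2 + 748\right)} = - \frac{35882}{38223 + 34969 \cdot 750} = - \frac{35882}{38223 + 26226750} = - \frac{35882}{26264973} = \left(-35882\right) \frac{1}{26264973} = - \frac{5126}{3752139}$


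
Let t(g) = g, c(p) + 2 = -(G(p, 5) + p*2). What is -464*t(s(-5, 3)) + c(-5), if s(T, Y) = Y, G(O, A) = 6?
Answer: -1390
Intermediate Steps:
c(p) = -8 - 2*p (c(p) = -2 - (6 + p*2) = -2 - (6 + 2*p) = -2 + (-6 - 2*p) = -8 - 2*p)
-464*t(s(-5, 3)) + c(-5) = -464*3 + (-8 - 2*(-5)) = -1392 + (-8 + 10) = -1392 + 2 = -1390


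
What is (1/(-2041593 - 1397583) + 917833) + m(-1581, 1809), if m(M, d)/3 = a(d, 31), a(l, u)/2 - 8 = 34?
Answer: 3157455897959/3439176 ≈ 9.1809e+5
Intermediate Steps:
a(l, u) = 84 (a(l, u) = 16 + 2*34 = 16 + 68 = 84)
m(M, d) = 252 (m(M, d) = 3*84 = 252)
(1/(-2041593 - 1397583) + 917833) + m(-1581, 1809) = (1/(-2041593 - 1397583) + 917833) + 252 = (1/(-3439176) + 917833) + 252 = (-1/3439176 + 917833) + 252 = 3156589225607/3439176 + 252 = 3157455897959/3439176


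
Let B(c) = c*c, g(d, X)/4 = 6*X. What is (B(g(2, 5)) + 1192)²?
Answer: 243110464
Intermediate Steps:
g(d, X) = 24*X (g(d, X) = 4*(6*X) = 24*X)
B(c) = c²
(B(g(2, 5)) + 1192)² = ((24*5)² + 1192)² = (120² + 1192)² = (14400 + 1192)² = 15592² = 243110464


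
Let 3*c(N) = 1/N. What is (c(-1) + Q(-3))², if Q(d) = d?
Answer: 100/9 ≈ 11.111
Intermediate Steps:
c(N) = 1/(3*N) (c(N) = (1/N)/3 = 1/(3*N))
(c(-1) + Q(-3))² = ((⅓)/(-1) - 3)² = ((⅓)*(-1) - 3)² = (-⅓ - 3)² = (-10/3)² = 100/9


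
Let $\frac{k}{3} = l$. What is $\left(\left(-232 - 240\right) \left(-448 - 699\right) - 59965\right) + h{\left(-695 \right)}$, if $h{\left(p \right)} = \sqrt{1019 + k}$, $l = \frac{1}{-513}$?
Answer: $481419 + \frac{2 \sqrt{827678}}{57} \approx 4.8145 \cdot 10^{5}$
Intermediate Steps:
$l = - \frac{1}{513} \approx -0.0019493$
$k = - \frac{1}{171}$ ($k = 3 \left(- \frac{1}{513}\right) = - \frac{1}{171} \approx -0.005848$)
$h{\left(p \right)} = \frac{2 \sqrt{827678}}{57}$ ($h{\left(p \right)} = \sqrt{1019 - \frac{1}{171}} = \sqrt{\frac{174248}{171}} = \frac{2 \sqrt{827678}}{57}$)
$\left(\left(-232 - 240\right) \left(-448 - 699\right) - 59965\right) + h{\left(-695 \right)} = \left(\left(-232 - 240\right) \left(-448 - 699\right) - 59965\right) + \frac{2 \sqrt{827678}}{57} = \left(\left(-232 - 240\right) \left(-1147\right) - 59965\right) + \frac{2 \sqrt{827678}}{57} = \left(\left(-472\right) \left(-1147\right) - 59965\right) + \frac{2 \sqrt{827678}}{57} = \left(541384 - 59965\right) + \frac{2 \sqrt{827678}}{57} = 481419 + \frac{2 \sqrt{827678}}{57}$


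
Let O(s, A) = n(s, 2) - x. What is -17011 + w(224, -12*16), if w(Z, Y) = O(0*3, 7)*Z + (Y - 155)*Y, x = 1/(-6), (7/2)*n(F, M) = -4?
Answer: 148183/3 ≈ 49394.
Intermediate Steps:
n(F, M) = -8/7 (n(F, M) = (2/7)*(-4) = -8/7)
x = -1/6 ≈ -0.16667
O(s, A) = -41/42 (O(s, A) = -8/7 - 1*(-1/6) = -8/7 + 1/6 = -41/42)
w(Z, Y) = -41*Z/42 + Y*(-155 + Y) (w(Z, Y) = -41*Z/42 + (Y - 155)*Y = -41*Z/42 + (-155 + Y)*Y = -41*Z/42 + Y*(-155 + Y))
-17011 + w(224, -12*16) = -17011 + ((-12*16)**2 - (-1860)*16 - 41/42*224) = -17011 + ((-192)**2 - 155*(-192) - 656/3) = -17011 + (36864 + 29760 - 656/3) = -17011 + 199216/3 = 148183/3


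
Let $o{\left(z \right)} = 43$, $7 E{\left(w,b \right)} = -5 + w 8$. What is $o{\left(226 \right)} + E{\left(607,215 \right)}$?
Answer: $736$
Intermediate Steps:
$E{\left(w,b \right)} = - \frac{5}{7} + \frac{8 w}{7}$ ($E{\left(w,b \right)} = \frac{-5 + w 8}{7} = \frac{-5 + 8 w}{7} = - \frac{5}{7} + \frac{8 w}{7}$)
$o{\left(226 \right)} + E{\left(607,215 \right)} = 43 + \left(- \frac{5}{7} + \frac{8}{7} \cdot 607\right) = 43 + \left(- \frac{5}{7} + \frac{4856}{7}\right) = 43 + 693 = 736$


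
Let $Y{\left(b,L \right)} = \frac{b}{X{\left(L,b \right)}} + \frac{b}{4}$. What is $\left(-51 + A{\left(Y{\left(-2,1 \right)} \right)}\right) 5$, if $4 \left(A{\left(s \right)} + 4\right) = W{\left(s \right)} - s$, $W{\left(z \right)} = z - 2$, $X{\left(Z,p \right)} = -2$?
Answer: $- \frac{555}{2} \approx -277.5$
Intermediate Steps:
$W{\left(z \right)} = -2 + z$ ($W{\left(z \right)} = z - 2 = -2 + z$)
$Y{\left(b,L \right)} = - \frac{b}{4}$ ($Y{\left(b,L \right)} = \frac{b}{-2} + \frac{b}{4} = b \left(- \frac{1}{2}\right) + b \frac{1}{4} = - \frac{b}{2} + \frac{b}{4} = - \frac{b}{4}$)
$A{\left(s \right)} = - \frac{9}{2}$ ($A{\left(s \right)} = -4 + \frac{\left(-2 + s\right) - s}{4} = -4 + \frac{1}{4} \left(-2\right) = -4 - \frac{1}{2} = - \frac{9}{2}$)
$\left(-51 + A{\left(Y{\left(-2,1 \right)} \right)}\right) 5 = \left(-51 - \frac{9}{2}\right) 5 = \left(- \frac{111}{2}\right) 5 = - \frac{555}{2}$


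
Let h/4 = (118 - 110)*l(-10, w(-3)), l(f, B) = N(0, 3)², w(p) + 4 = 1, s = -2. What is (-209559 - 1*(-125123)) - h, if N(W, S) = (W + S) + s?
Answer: -84468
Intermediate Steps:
w(p) = -3 (w(p) = -4 + 1 = -3)
N(W, S) = -2 + S + W (N(W, S) = (W + S) - 2 = (S + W) - 2 = -2 + S + W)
l(f, B) = 1 (l(f, B) = (-2 + 3 + 0)² = 1² = 1)
h = 32 (h = 4*((118 - 110)*1) = 4*(8*1) = 4*8 = 32)
(-209559 - 1*(-125123)) - h = (-209559 - 1*(-125123)) - 1*32 = (-209559 + 125123) - 32 = -84436 - 32 = -84468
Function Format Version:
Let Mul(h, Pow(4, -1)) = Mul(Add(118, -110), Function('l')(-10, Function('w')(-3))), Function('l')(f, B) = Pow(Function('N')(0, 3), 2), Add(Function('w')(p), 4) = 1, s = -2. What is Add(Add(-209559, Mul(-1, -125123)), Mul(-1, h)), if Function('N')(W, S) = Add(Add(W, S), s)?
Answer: -84468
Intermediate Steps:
Function('w')(p) = -3 (Function('w')(p) = Add(-4, 1) = -3)
Function('N')(W, S) = Add(-2, S, W) (Function('N')(W, S) = Add(Add(W, S), -2) = Add(Add(S, W), -2) = Add(-2, S, W))
Function('l')(f, B) = 1 (Function('l')(f, B) = Pow(Add(-2, 3, 0), 2) = Pow(1, 2) = 1)
h = 32 (h = Mul(4, Mul(Add(118, -110), 1)) = Mul(4, Mul(8, 1)) = Mul(4, 8) = 32)
Add(Add(-209559, Mul(-1, -125123)), Mul(-1, h)) = Add(Add(-209559, Mul(-1, -125123)), Mul(-1, 32)) = Add(Add(-209559, 125123), -32) = Add(-84436, -32) = -84468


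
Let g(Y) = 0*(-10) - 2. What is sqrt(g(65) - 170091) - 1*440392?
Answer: -440392 + 47*I*sqrt(77) ≈ -4.4039e+5 + 412.42*I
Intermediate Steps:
g(Y) = -2 (g(Y) = 0 - 2 = -2)
sqrt(g(65) - 170091) - 1*440392 = sqrt(-2 - 170091) - 1*440392 = sqrt(-170093) - 440392 = 47*I*sqrt(77) - 440392 = -440392 + 47*I*sqrt(77)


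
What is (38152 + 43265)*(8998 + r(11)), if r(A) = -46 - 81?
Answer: 722250207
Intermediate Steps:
r(A) = -127
(38152 + 43265)*(8998 + r(11)) = (38152 + 43265)*(8998 - 127) = 81417*8871 = 722250207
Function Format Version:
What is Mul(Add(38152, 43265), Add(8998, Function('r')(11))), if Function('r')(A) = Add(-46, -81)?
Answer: 722250207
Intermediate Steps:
Function('r')(A) = -127
Mul(Add(38152, 43265), Add(8998, Function('r')(11))) = Mul(Add(38152, 43265), Add(8998, -127)) = Mul(81417, 8871) = 722250207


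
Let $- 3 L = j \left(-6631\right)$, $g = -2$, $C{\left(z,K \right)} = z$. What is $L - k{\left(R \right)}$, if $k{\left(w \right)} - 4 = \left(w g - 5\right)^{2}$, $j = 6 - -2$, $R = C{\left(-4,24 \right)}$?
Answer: $\frac{53009}{3} \approx 17670.0$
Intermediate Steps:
$R = -4$
$j = 8$ ($j = 6 + 2 = 8$)
$L = \frac{53048}{3}$ ($L = - \frac{8 \left(-6631\right)}{3} = \left(- \frac{1}{3}\right) \left(-53048\right) = \frac{53048}{3} \approx 17683.0$)
$k{\left(w \right)} = 4 + \left(-5 - 2 w\right)^{2}$ ($k{\left(w \right)} = 4 + \left(w \left(-2\right) - 5\right)^{2} = 4 + \left(- 2 w - 5\right)^{2} = 4 + \left(-5 - 2 w\right)^{2}$)
$L - k{\left(R \right)} = \frac{53048}{3} - \left(4 + \left(5 + 2 \left(-4\right)\right)^{2}\right) = \frac{53048}{3} - \left(4 + \left(5 - 8\right)^{2}\right) = \frac{53048}{3} - \left(4 + \left(-3\right)^{2}\right) = \frac{53048}{3} - \left(4 + 9\right) = \frac{53048}{3} - 13 = \frac{53009}{3}$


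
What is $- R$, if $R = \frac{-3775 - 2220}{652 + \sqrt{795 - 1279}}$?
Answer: $\frac{977185}{106397} - \frac{65945 i}{212794} \approx 9.1843 - 0.3099 i$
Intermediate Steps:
$R = - \frac{5995 \left(652 - 22 i\right)}{425588}$ ($R = - \frac{5995}{652 + \sqrt{-484}} = - \frac{5995}{652 + 22 i} = - 5995 \frac{652 - 22 i}{425588} = - \frac{5995 \left(652 - 22 i\right)}{425588} \approx -9.1843 + 0.3099 i$)
$- R = - (- \frac{977185}{106397} + \frac{65945 i}{212794}) = \frac{977185}{106397} - \frac{65945 i}{212794}$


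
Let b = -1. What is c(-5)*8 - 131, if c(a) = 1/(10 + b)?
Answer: -1171/9 ≈ -130.11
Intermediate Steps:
c(a) = ⅑ (c(a) = 1/(10 - 1) = 1/9 = ⅑)
c(-5)*8 - 131 = (⅑)*8 - 131 = 8/9 - 131 = -1171/9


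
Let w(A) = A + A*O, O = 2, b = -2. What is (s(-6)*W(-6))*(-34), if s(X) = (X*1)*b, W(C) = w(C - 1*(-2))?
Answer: 4896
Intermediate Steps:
w(A) = 3*A (w(A) = A + A*2 = A + 2*A = 3*A)
W(C) = 6 + 3*C (W(C) = 3*(C - 1*(-2)) = 3*(C + 2) = 3*(2 + C) = 6 + 3*C)
s(X) = -2*X (s(X) = (X*1)*(-2) = X*(-2) = -2*X)
(s(-6)*W(-6))*(-34) = ((-2*(-6))*(6 + 3*(-6)))*(-34) = (12*(6 - 18))*(-34) = (12*(-12))*(-34) = -144*(-34) = 4896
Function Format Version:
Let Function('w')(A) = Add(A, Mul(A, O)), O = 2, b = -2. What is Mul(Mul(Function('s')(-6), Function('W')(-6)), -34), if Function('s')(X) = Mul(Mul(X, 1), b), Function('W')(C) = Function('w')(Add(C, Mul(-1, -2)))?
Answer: 4896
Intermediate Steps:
Function('w')(A) = Mul(3, A) (Function('w')(A) = Add(A, Mul(A, 2)) = Add(A, Mul(2, A)) = Mul(3, A))
Function('W')(C) = Add(6, Mul(3, C)) (Function('W')(C) = Mul(3, Add(C, Mul(-1, -2))) = Mul(3, Add(C, 2)) = Mul(3, Add(2, C)) = Add(6, Mul(3, C)))
Function('s')(X) = Mul(-2, X) (Function('s')(X) = Mul(Mul(X, 1), -2) = Mul(X, -2) = Mul(-2, X))
Mul(Mul(Function('s')(-6), Function('W')(-6)), -34) = Mul(Mul(Mul(-2, -6), Add(6, Mul(3, -6))), -34) = Mul(Mul(12, Add(6, -18)), -34) = Mul(Mul(12, -12), -34) = Mul(-144, -34) = 4896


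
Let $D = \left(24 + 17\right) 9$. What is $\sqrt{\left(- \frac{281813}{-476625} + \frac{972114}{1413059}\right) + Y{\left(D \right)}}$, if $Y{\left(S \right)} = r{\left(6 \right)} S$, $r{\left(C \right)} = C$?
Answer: $\frac{\sqrt{40194135491358057397242945}}{134699849175} \approx 47.067$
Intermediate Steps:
$D = 369$ ($D = 41 \cdot 9 = 369$)
$Y{\left(S \right)} = 6 S$
$\sqrt{\left(- \frac{281813}{-476625} + \frac{972114}{1413059}\right) + Y{\left(D \right)}} = \sqrt{\left(- \frac{281813}{-476625} + \frac{972114}{1413059}\right) + 6 \cdot 369} = \sqrt{\left(\left(-281813\right) \left(- \frac{1}{476625}\right) + 972114 \cdot \frac{1}{1413059}\right) + 2214} = \sqrt{\left(\frac{281813}{476625} + \frac{972114}{1413059}\right) + 2214} = \sqrt{\frac{861552231217}{673499245875} + 2214} = \sqrt{\frac{1491988882598467}{673499245875}} = \frac{\sqrt{40194135491358057397242945}}{134699849175}$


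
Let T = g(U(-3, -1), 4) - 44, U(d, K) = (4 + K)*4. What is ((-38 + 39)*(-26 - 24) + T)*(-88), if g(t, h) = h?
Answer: 7920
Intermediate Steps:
U(d, K) = 16 + 4*K
T = -40 (T = 4 - 44 = -40)
((-38 + 39)*(-26 - 24) + T)*(-88) = ((-38 + 39)*(-26 - 24) - 40)*(-88) = (1*(-50) - 40)*(-88) = (-50 - 40)*(-88) = -90*(-88) = 7920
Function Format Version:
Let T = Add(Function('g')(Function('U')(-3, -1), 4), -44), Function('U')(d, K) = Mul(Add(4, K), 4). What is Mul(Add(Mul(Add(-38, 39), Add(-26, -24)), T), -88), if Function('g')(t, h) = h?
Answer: 7920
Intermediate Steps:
Function('U')(d, K) = Add(16, Mul(4, K))
T = -40 (T = Add(4, -44) = -40)
Mul(Add(Mul(Add(-38, 39), Add(-26, -24)), T), -88) = Mul(Add(Mul(Add(-38, 39), Add(-26, -24)), -40), -88) = Mul(Add(Mul(1, -50), -40), -88) = Mul(Add(-50, -40), -88) = Mul(-90, -88) = 7920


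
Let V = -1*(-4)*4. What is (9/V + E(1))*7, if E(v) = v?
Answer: 175/16 ≈ 10.938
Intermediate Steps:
V = 16 (V = 4*4 = 16)
(9/V + E(1))*7 = (9/16 + 1)*7 = (25/16)*7 = 175/16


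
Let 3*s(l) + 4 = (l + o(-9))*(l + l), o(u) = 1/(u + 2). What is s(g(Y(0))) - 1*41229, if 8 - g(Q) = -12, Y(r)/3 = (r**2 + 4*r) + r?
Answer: -286759/7 ≈ -40966.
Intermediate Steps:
Y(r) = 3*r**2 + 15*r (Y(r) = 3*((r**2 + 4*r) + r) = 3*(r**2 + 5*r) = 3*r**2 + 15*r)
g(Q) = 20 (g(Q) = 8 - 1*(-12) = 8 + 12 = 20)
o(u) = 1/(2 + u)
s(l) = -4/3 + 2*l*(-1/7 + l)/3 (s(l) = -4/3 + ((l + 1/(2 - 9))*(l + l))/3 = -4/3 + ((l + 1/(-7))*(2*l))/3 = -4/3 + ((l - 1/7)*(2*l))/3 = -4/3 + ((-1/7 + l)*(2*l))/3 = -4/3 + (2*l*(-1/7 + l))/3 = -4/3 + 2*l*(-1/7 + l)/3)
s(g(Y(0))) - 1*41229 = (-4/3 - 2/21*20 + (2/3)*20**2) - 1*41229 = (-4/3 - 40/21 + (2/3)*400) - 41229 = (-4/3 - 40/21 + 800/3) - 41229 = 1844/7 - 41229 = -286759/7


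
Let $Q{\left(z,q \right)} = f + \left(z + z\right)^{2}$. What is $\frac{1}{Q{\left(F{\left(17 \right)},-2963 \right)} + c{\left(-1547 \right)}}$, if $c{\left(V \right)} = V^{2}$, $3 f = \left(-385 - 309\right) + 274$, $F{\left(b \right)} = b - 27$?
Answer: $\frac{1}{2393469} \approx 4.178 \cdot 10^{-7}$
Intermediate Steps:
$F{\left(b \right)} = -27 + b$ ($F{\left(b \right)} = b - 27 = -27 + b$)
$f = -140$ ($f = \frac{\left(-385 - 309\right) + 274}{3} = \frac{-694 + 274}{3} = \frac{1}{3} \left(-420\right) = -140$)
$Q{\left(z,q \right)} = -140 + 4 z^{2}$ ($Q{\left(z,q \right)} = -140 + \left(z + z\right)^{2} = -140 + \left(2 z\right)^{2} = -140 + 4 z^{2}$)
$\frac{1}{Q{\left(F{\left(17 \right)},-2963 \right)} + c{\left(-1547 \right)}} = \frac{1}{\left(-140 + 4 \left(-27 + 17\right)^{2}\right) + \left(-1547\right)^{2}} = \frac{1}{\left(-140 + 4 \left(-10\right)^{2}\right) + 2393209} = \frac{1}{\left(-140 + 4 \cdot 100\right) + 2393209} = \frac{1}{\left(-140 + 400\right) + 2393209} = \frac{1}{260 + 2393209} = \frac{1}{2393469}$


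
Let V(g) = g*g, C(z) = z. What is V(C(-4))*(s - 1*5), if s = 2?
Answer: -48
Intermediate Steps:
V(g) = g²
V(C(-4))*(s - 1*5) = (-4)²*(2 - 1*5) = 16*(2 - 5) = 16*(-3) = -48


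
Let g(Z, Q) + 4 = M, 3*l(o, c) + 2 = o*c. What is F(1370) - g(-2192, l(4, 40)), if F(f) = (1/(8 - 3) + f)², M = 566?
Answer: 46922151/25 ≈ 1.8769e+6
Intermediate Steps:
l(o, c) = -⅔ + c*o/3 (l(o, c) = -⅔ + (o*c)/3 = -⅔ + (c*o)/3 = -⅔ + c*o/3)
g(Z, Q) = 562 (g(Z, Q) = -4 + 566 = 562)
F(f) = (⅕ + f)² (F(f) = (1/5 + f)² = (⅕ + f)²)
F(1370) - g(-2192, l(4, 40)) = (1 + 5*1370)²/25 - 1*562 = (1 + 6850)²/25 - 562 = (1/25)*6851² - 562 = (1/25)*46936201 - 562 = 46936201/25 - 562 = 46922151/25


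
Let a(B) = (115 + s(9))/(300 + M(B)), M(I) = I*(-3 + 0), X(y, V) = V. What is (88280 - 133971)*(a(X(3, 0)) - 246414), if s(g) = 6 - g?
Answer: 844416376202/75 ≈ 1.1259e+10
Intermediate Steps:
M(I) = -3*I (M(I) = I*(-3) = -3*I)
a(B) = 112/(300 - 3*B) (a(B) = (115 + (6 - 1*9))/(300 - 3*B) = (115 + (6 - 9))/(300 - 3*B) = (115 - 3)/(300 - 3*B) = 112/(300 - 3*B))
(88280 - 133971)*(a(X(3, 0)) - 246414) = (88280 - 133971)*(-112/(-300 + 3*0) - 246414) = -45691*(-112/(-300 + 0) - 246414) = -45691*(-112/(-300) - 246414) = -45691*(-112*(-1/300) - 246414) = -45691*(28/75 - 246414) = -45691*(-18481022/75) = 844416376202/75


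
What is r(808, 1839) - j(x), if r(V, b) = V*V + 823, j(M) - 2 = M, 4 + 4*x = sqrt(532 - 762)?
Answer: 653686 - I*sqrt(230)/4 ≈ 6.5369e+5 - 3.7914*I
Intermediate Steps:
x = -1 + I*sqrt(230)/4 (x = -1 + sqrt(532 - 762)/4 = -1 + sqrt(-230)/4 = -1 + (I*sqrt(230))/4 = -1 + I*sqrt(230)/4 ≈ -1.0 + 3.7914*I)
j(M) = 2 + M
r(V, b) = 823 + V**2 (r(V, b) = V**2 + 823 = 823 + V**2)
r(808, 1839) - j(x) = (823 + 808**2) - (2 + (-1 + I*sqrt(230)/4)) = (823 + 652864) - (1 + I*sqrt(230)/4) = 653687 + (-1 - I*sqrt(230)/4) = 653686 - I*sqrt(230)/4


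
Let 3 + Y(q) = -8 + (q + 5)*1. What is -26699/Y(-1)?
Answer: 26699/7 ≈ 3814.1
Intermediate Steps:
Y(q) = -6 + q (Y(q) = -3 + (-8 + (q + 5)*1) = -3 + (-8 + (5 + q)*1) = -3 + (-8 + (5 + q)) = -3 + (-3 + q) = -6 + q)
-26699/Y(-1) = -26699/(-6 - 1) = -26699/(-7) = -26699*(-1/7) = 26699/7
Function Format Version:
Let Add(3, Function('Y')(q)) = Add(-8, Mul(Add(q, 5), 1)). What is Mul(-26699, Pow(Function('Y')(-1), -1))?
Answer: Rational(26699, 7) ≈ 3814.1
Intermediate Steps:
Function('Y')(q) = Add(-6, q) (Function('Y')(q) = Add(-3, Add(-8, Mul(Add(q, 5), 1))) = Add(-3, Add(-8, Mul(Add(5, q), 1))) = Add(-3, Add(-8, Add(5, q))) = Add(-3, Add(-3, q)) = Add(-6, q))
Mul(-26699, Pow(Function('Y')(-1), -1)) = Mul(-26699, Pow(Add(-6, -1), -1)) = Mul(-26699, Pow(-7, -1)) = Mul(-26699, Rational(-1, 7)) = Rational(26699, 7)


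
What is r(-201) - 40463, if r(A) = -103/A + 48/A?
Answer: -8133008/201 ≈ -40463.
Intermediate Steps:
r(A) = -55/A
r(-201) - 40463 = -55/(-201) - 40463 = -55*(-1/201) - 40463 = 55/201 - 40463 = -8133008/201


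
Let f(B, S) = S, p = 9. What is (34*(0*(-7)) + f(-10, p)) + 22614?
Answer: 22623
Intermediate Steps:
(34*(0*(-7)) + f(-10, p)) + 22614 = (34*(0*(-7)) + 9) + 22614 = (34*0 + 9) + 22614 = (0 + 9) + 22614 = 9 + 22614 = 22623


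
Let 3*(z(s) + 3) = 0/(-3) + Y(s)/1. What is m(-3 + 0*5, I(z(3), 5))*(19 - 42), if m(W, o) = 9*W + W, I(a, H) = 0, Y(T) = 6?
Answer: 690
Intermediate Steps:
z(s) = -1 (z(s) = -3 + (0/(-3) + 6/1)/3 = -3 + (0*(-⅓) + 6*1)/3 = -3 + (0 + 6)/3 = -3 + (⅓)*6 = -3 + 2 = -1)
m(W, o) = 10*W
m(-3 + 0*5, I(z(3), 5))*(19 - 42) = (10*(-3 + 0*5))*(19 - 42) = (10*(-3 + 0))*(-23) = (10*(-3))*(-23) = -30*(-23) = 690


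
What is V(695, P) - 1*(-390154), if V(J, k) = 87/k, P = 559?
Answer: 218096173/559 ≈ 3.9015e+5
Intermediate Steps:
V(695, P) - 1*(-390154) = 87/559 - 1*(-390154) = 87*(1/559) + 390154 = 87/559 + 390154 = 218096173/559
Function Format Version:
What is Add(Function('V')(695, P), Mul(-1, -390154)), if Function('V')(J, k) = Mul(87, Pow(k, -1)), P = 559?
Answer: Rational(218096173, 559) ≈ 3.9015e+5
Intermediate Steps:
Add(Function('V')(695, P), Mul(-1, -390154)) = Add(Mul(87, Pow(559, -1)), Mul(-1, -390154)) = Add(Mul(87, Rational(1, 559)), 390154) = Add(Rational(87, 559), 390154) = Rational(218096173, 559)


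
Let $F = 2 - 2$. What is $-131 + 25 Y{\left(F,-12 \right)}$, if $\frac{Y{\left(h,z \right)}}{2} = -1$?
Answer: $-181$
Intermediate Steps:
$F = 0$
$Y{\left(h,z \right)} = -2$ ($Y{\left(h,z \right)} = 2 \left(-1\right) = -2$)
$-131 + 25 Y{\left(F,-12 \right)} = -131 + 25 \left(-2\right) = -131 - 50 = -181$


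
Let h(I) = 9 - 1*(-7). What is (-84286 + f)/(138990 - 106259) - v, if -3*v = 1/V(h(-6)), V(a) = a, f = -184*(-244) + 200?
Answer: -1848389/1571088 ≈ -1.1765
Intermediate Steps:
f = 45096 (f = 44896 + 200 = 45096)
h(I) = 16 (h(I) = 9 + 7 = 16)
v = -1/48 (v = -⅓/16 = -⅓*1/16 = -1/48 ≈ -0.020833)
(-84286 + f)/(138990 - 106259) - v = (-84286 + 45096)/(138990 - 106259) - 1*(-1/48) = -39190/32731 + 1/48 = -1848389/1571088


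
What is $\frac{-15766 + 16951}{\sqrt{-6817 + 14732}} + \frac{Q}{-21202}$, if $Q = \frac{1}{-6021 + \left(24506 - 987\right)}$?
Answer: $- \frac{1}{370992596} + \frac{237 \sqrt{7915}}{1583} \approx 13.32$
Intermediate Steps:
$Q = \frac{1}{17498}$ ($Q = \frac{1}{-6021 + \left(24506 - 987\right)} = \frac{1}{-6021 + 23519} = \frac{1}{17498} \approx 5.7149 \cdot 10^{-5}$)
$\frac{-15766 + 16951}{\sqrt{-6817 + 14732}} + \frac{Q}{-21202} = \frac{-15766 + 16951}{\sqrt{-6817 + 14732}} + \frac{1}{17498 \left(-21202\right)} = \frac{1185}{\sqrt{7915}} + \frac{1}{17498} \left(- \frac{1}{21202}\right) = 1185 \frac{\sqrt{7915}}{7915} - \frac{1}{370992596} = \frac{237 \sqrt{7915}}{1583} - \frac{1}{370992596} = - \frac{1}{370992596} + \frac{237 \sqrt{7915}}{1583}$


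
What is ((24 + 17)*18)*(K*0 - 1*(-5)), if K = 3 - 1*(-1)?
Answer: 3690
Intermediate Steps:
K = 4 (K = 3 + 1 = 4)
((24 + 17)*18)*(K*0 - 1*(-5)) = ((24 + 17)*18)*(4*0 - 1*(-5)) = (41*18)*(0 + 5) = 738*5 = 3690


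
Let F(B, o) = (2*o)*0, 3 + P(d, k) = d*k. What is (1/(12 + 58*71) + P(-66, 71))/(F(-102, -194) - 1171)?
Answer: 19365569/4836230 ≈ 4.0043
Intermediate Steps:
P(d, k) = -3 + d*k
F(B, o) = 0
(1/(12 + 58*71) + P(-66, 71))/(F(-102, -194) - 1171) = (1/(12 + 58*71) + (-3 - 66*71))/(0 - 1171) = (1/(12 + 4118) + (-3 - 4686))/(-1171) = (1/4130 - 4689)*(-1/1171) = -19365569/4130*(-1/1171) = 19365569/4836230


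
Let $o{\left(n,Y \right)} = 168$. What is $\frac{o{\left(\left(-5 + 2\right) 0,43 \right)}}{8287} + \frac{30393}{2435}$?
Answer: $\frac{252275871}{20178845} \approx 12.502$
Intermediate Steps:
$\frac{o{\left(\left(-5 + 2\right) 0,43 \right)}}{8287} + \frac{30393}{2435} = \frac{168}{8287} + \frac{30393}{2435} = \frac{252275871}{20178845}$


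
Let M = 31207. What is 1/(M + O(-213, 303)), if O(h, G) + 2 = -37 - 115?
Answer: 1/31053 ≈ 3.2203e-5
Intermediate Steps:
O(h, G) = -154 (O(h, G) = -2 + (-37 - 115) = -2 - 152 = -154)
1/(M + O(-213, 303)) = 1/(31207 - 154) = 1/31053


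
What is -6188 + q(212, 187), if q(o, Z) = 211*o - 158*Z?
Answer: 8998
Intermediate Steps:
q(o, Z) = -158*Z + 211*o
-6188 + q(212, 187) = -6188 + (-158*187 + 211*212) = -6188 + (-29546 + 44732) = -6188 + 15186 = 8998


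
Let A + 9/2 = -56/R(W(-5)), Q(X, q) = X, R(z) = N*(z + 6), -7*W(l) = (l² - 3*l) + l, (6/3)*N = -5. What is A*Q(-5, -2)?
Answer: -179/2 ≈ -89.500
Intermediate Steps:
N = -5/2 (N = (½)*(-5) = -5/2 ≈ -2.5000)
W(l) = -l²/7 + 2*l/7 (W(l) = -((l² - 3*l) + l)/7 = -(l² - 2*l)/7 = -l²/7 + 2*l/7)
R(z) = -15 - 5*z/2 (R(z) = -5*(z + 6)/2 = -5*(6 + z)/2 = -15 - 5*z/2)
A = 179/10 (A = -9/2 - 56/(-15 - 5*(-5)*(2 - 1*(-5))/14) = -9/2 - 56/(-15 - 5*(-5)*(2 + 5)/14) = -9/2 - 56/(-15 - 5*(-5)*7/14) = -9/2 - 56/(-15 - 5/2*(-5)) = -9/2 - 56/(-15 + 25/2) = -9/2 - 56/(-5/2) = -9/2 - 56*(-⅖) = -9/2 + 112/5 = 179/10 ≈ 17.900)
A*Q(-5, -2) = (179/10)*(-5) = -179/2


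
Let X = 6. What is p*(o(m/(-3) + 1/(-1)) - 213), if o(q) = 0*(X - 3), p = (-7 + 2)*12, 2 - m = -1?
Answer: 12780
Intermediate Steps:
m = 3 (m = 2 - 1*(-1) = 2 + 1 = 3)
p = -60 (p = -5*12 = -60)
o(q) = 0 (o(q) = 0*(6 - 3) = 0*3 = 0)
p*(o(m/(-3) + 1/(-1)) - 213) = -60*(0 - 213) = -60*(-213) = 12780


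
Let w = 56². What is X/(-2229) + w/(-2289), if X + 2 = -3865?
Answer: 88639/242961 ≈ 0.36483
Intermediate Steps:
X = -3867 (X = -2 - 3865 = -3867)
w = 3136
X/(-2229) + w/(-2289) = -3867/(-2229) + 3136/(-2289) = -3867*(-1/2229) + 3136*(-1/2289) = 1289/743 - 448/327 = 88639/242961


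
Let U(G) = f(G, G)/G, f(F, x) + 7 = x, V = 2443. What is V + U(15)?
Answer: 36653/15 ≈ 2443.5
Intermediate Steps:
f(F, x) = -7 + x
U(G) = (-7 + G)/G
V + U(15) = 2443 + (-7 + 15)/15 = 2443 + (1/15)*8 = 2443 + 8/15 = 36653/15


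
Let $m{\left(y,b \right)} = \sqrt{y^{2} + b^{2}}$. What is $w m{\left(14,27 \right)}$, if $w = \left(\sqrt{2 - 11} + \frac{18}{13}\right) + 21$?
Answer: $\sqrt{37} \left(\frac{1455}{13} + 15 i\right) \approx 680.8 + 91.241 i$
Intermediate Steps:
$m{\left(y,b \right)} = \sqrt{b^{2} + y^{2}}$
$w = \frac{291}{13} + 3 i$ ($w = \left(\sqrt{-9} + 18 \cdot \frac{1}{13}\right) + 21 = \left(3 i + \frac{18}{13}\right) + 21 = \left(\frac{18}{13} + 3 i\right) + 21 = \frac{291}{13} + 3 i \approx 22.385 + 3.0 i$)
$w m{\left(14,27 \right)} = \left(\frac{291}{13} + 3 i\right) \sqrt{27^{2} + 14^{2}} = \left(\frac{291}{13} + 3 i\right) \sqrt{729 + 196} = \left(\frac{291}{13} + 3 i\right) \sqrt{925} = \left(\frac{291}{13} + 3 i\right) 5 \sqrt{37} = 5 \sqrt{37} \left(\frac{291}{13} + 3 i\right)$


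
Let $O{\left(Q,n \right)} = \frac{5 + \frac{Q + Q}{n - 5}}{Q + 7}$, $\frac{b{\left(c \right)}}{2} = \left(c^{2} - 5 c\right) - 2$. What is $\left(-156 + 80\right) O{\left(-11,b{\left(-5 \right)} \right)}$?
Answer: $\frac{8227}{91} \approx 90.407$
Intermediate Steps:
$b{\left(c \right)} = -4 - 10 c + 2 c^{2}$ ($b{\left(c \right)} = 2 \left(\left(c^{2} - 5 c\right) - 2\right) = 2 \left(-2 + c^{2} - 5 c\right) = -4 - 10 c + 2 c^{2}$)
$O{\left(Q,n \right)} = \frac{5 + \frac{2 Q}{-5 + n}}{7 + Q}$
$\left(-156 + 80\right) O{\left(-11,b{\left(-5 \right)} \right)} = \left(-156 + 80\right) \frac{-25 + 2 \left(-11\right) + 5 \left(-4 - -50 + 2 \left(-5\right)^{2}\right)}{-35 - -55 + 7 \left(-4 - -50 + 2 \left(-5\right)^{2}\right) - 11 \left(-4 - -50 + 2 \left(-5\right)^{2}\right)} = - 76 \frac{-25 - 22 + 5 \left(-4 + 50 + 2 \cdot 25\right)}{-35 + 55 + 7 \left(-4 + 50 + 2 \cdot 25\right) - 11 \left(-4 + 50 + 2 \cdot 25\right)} = - 76 \frac{-25 - 22 + 5 \left(-4 + 50 + 50\right)}{-35 + 55 + 7 \left(-4 + 50 + 50\right) - 11 \left(-4 + 50 + 50\right)} = - 76 \frac{-25 - 22 + 5 \cdot 96}{-35 + 55 + 7 \cdot 96 - 1056} = - 76 \frac{-25 - 22 + 480}{-35 + 55 + 672 - 1056} = - 76 \frac{1}{-364} \cdot 433 = - 76 \left(\left(- \frac{1}{364}\right) 433\right) = \left(-76\right) \left(- \frac{433}{364}\right) = \frac{8227}{91}$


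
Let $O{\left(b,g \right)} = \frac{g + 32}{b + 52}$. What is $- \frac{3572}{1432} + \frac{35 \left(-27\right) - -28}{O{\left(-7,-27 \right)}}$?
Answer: $- \frac{2955467}{358} \approx -8255.5$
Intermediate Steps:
$O{\left(b,g \right)} = \frac{32 + g}{52 + b}$
$- \frac{3572}{1432} + \frac{35 \left(-27\right) - -28}{O{\left(-7,-27 \right)}} = - \frac{3572}{1432} + \frac{35 \left(-27\right) - -28}{\frac{1}{52 - 7} \left(32 - 27\right)} = \left(-3572\right) \frac{1}{1432} + \frac{-945 + 28}{\frac{1}{45} \cdot 5} = - \frac{893}{358} - \frac{917}{\frac{1}{45} \cdot 5} = - \frac{893}{358} - 917 \frac{1}{\frac{1}{9}} = - \frac{893}{358} - 8253 = - \frac{2955467}{358}$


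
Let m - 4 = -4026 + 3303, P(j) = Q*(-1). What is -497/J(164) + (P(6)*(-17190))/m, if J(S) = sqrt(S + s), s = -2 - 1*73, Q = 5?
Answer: -85950/719 - 497*sqrt(89)/89 ≈ -172.22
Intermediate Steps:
s = -75 (s = -2 - 73 = -75)
P(j) = -5 (P(j) = 5*(-1) = -5)
m = -719 (m = 4 + (-4026 + 3303) = 4 - 723 = -719)
J(S) = sqrt(-75 + S) (J(S) = sqrt(S - 75) = sqrt(-75 + S))
-497/J(164) + (P(6)*(-17190))/m = -497/sqrt(-75 + 164) - 5*(-17190)/(-719) = -497*sqrt(89)/89 + 85950*(-1/719) = -497*sqrt(89)/89 - 85950/719 = -85950/719 - 497*sqrt(89)/89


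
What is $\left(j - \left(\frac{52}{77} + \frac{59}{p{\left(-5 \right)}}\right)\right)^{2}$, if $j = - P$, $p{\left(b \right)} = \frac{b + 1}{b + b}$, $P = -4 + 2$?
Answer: $\frac{506745121}{23716} \approx 21367.0$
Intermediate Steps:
$P = -2$
$p{\left(b \right)} = \frac{1 + b}{2 b}$
$j = 2$ ($j = \left(-1\right) \left(-2\right) = 2$)
$\left(j - \left(\frac{52}{77} + \frac{59}{p{\left(-5 \right)}}\right)\right)^{2} = \left(2 - \left(\frac{52}{77} + 59 \left(- \frac{10}{1 - 5}\right)\right)\right)^{2} = \left(2 - \left(\frac{52}{77} + \frac{59}{\frac{1}{2} \left(- \frac{1}{5}\right) \left(-4\right)}\right)\right)^{2} = \left(2 - \left(\frac{52}{77} + \frac{59}{\frac{2}{5}}\right)\right)^{2} = \left(2 - \frac{22819}{154}\right)^{2} = \left(- \frac{22511}{154}\right)^{2} = \frac{506745121}{23716}$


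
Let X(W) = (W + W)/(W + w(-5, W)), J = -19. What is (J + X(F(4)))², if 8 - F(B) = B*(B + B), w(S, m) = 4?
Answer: 6889/25 ≈ 275.56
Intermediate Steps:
F(B) = 8 - 2*B² (F(B) = 8 - B*(B + B) = 8 - B*2*B = 8 - 2*B²)
X(W) = 2*W/(4 + W) (X(W) = (W + W)/(W + 4) = (2*W)/(4 + W) = 2*W/(4 + W))
(J + X(F(4)))² = (-19 + 2*(8 - 2*4²)/(4 + (8 - 2*4²)))² = (-19 + 2*(8 - 2*16)/(4 + (8 - 2*16)))² = (-19 + 2*(8 - 32)/(4 + (8 - 32)))² = (-19 + 2*(-24)/(4 - 24))² = (-19 + 2*(-24)/(-20))² = (-19 + 2*(-24)*(-1/20))² = (-19 + 12/5)² = (-83/5)² = 6889/25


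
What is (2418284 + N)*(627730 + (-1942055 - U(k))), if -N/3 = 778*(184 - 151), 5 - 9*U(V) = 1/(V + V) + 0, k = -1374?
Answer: -38052413802643471/12366 ≈ -3.0772e+12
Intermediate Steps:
U(V) = 5/9 - 1/(18*V) (U(V) = 5/9 - (1/(V + V) + 0)/9 = 5/9 - (1/(2*V) + 0)/9 = 5/9 - 1/(18*V))
N = -77022 (N = -2334*(184 - 151) = -2334*33 = -3*25674 = -77022)
(2418284 + N)*(627730 + (-1942055 - U(k))) = (2418284 - 77022)*(627730 + (-1942055 - (-1 + 10*(-1374))/(18*(-1374)))) = 2341262*(627730 + (-1942055 - (-1)*(-1 - 13740)/(18*1374))) = 2341262*(627730 + (-1942055 - (-1)*(-13741)/(18*1374))) = 2341262*(627730 + (-1942055 - 1*13741/24732)) = 2341262*(627730 + (-1942055 - 13741/24732)) = 2341262*(627730 - 48030918001/24732) = 2341262*(-32505899641/24732) = -38052413802643471/12366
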